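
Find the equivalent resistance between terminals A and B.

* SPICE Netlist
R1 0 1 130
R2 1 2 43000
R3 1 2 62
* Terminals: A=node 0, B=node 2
Reduce the network between node 0 (A) and node 2 (B) by series/parallel combination:
  Rp1 = R2 ‖ R3 (parallel, both between nodes 1 and 2) = 1/(1/43000 + 1/62) = 61.91 Ω
  Rs1 = R1 + Rp1 (series, joined only at node 1) = 130 + 61.91 = 191.9 Ω
R_eq = 191.9 Ω

Final answer: 191.9 Ω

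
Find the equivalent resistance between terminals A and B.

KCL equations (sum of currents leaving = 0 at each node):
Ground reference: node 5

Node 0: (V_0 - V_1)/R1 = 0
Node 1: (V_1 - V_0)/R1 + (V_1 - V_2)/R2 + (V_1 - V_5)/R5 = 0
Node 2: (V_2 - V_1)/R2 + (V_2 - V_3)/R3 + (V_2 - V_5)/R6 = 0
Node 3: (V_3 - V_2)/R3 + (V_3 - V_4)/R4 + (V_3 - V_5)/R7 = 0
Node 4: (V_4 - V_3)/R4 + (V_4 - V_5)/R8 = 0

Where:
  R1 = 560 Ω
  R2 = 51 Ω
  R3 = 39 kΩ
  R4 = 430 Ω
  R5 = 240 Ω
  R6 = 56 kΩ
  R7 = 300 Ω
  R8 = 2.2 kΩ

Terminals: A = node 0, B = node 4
The network is not a plain series/parallel combination. Inject a 1 A test current into terminal A (node 0) and return it from terminal B (node 4); then R_eq = V_A / (1 A).
Nodal analysis, taking node 4 as the 0 V reference.
Current source I_test pushes 1 A into node 0 and draws it out of node 4.
KCL at each unknown node (sum of currents leaving = 0; resistances in Ω):
  Node 0: (V_0 - V_1)/560 - 1 = 0
  Node 1: (V_1 - V_0)/560 + (V_1 - V_2)/51 + (V_1 - V_5)/240 = 0
  Node 2: (V_2 - V_1)/51 + (V_2 - V_3)/39000 + (V_2 - V_5)/56000 = 0
  Node 3: (V_3 - V_2)/39000 + (V_3 - 0)/430 + (V_3 - V_5)/300 = 0
  Node 5: (V_5 - V_1)/240 + (V_5 - V_2)/56000 + (V_5 - V_3)/300 + (V_5 - 0)/2200 = 0
Collecting terms (coefficients in siemens):
  0.001786·V_0 - 0.001786·V_1 = 1
  0.02556·V_1 - 0.001786·V_0 - 0.01961·V_2 - 0.004167·V_5 = 0
  0.01965·V_2 - 0.01961·V_1 - 0.00002564·V_3 - 0.00001786·V_5 = 0
  0.005685·V_3 - 0.00002564·V_2 - 0.003333·V_5 = 0
  0.007972·V_5 - 0.004167·V_1 - 0.00001786·V_2 - 0.003333·V_3 = 0
Solving these 5 simultaneous equations (Gaussian elimination) gives:
  V_0 = 1342 V, V_1 = 781.7 V, V_2 = 780.8 V, V_3 = 323.4 V
  V_5 = 545.5 V
R_eq = V_0 / 1 A = 1342 Ω = 1.342 kΩ

Final answer: 1.342 kΩ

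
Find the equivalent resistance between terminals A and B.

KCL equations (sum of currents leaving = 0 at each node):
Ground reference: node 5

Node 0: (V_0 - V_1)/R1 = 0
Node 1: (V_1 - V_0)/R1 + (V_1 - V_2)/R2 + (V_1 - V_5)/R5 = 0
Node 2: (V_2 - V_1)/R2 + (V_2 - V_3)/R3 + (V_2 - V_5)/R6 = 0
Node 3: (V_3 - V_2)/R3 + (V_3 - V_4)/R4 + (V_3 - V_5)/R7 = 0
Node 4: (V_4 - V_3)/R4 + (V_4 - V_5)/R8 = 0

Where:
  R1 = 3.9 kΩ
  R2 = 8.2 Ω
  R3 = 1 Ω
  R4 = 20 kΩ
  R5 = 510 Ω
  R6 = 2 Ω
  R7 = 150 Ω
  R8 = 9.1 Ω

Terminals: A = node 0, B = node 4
The network is not a plain series/parallel combination. Inject a 1 A test current into terminal A (node 0) and return it from terminal B (node 4); then R_eq = V_A / (1 A).
Nodal analysis, taking node 4 as the 0 V reference.
Current source I_test pushes 1 A into node 0 and draws it out of node 4.
KCL at each unknown node (sum of currents leaving = 0; resistances in Ω):
  Node 0: (V_0 - V_1)/3900 - 1 = 0
  Node 1: (V_1 - V_0)/3900 + (V_1 - V_2)/8.2 + (V_1 - V_5)/510 = 0
  Node 2: (V_2 - V_1)/8.2 + (V_2 - V_3)/1 + (V_2 - V_5)/2 = 0
  Node 3: (V_3 - V_2)/1 + (V_3 - 0)/20000 + (V_3 - V_5)/150 = 0
  Node 5: (V_5 - V_1)/510 + (V_5 - V_2)/2 + (V_5 - V_3)/150 + (V_5 - 0)/9.1 = 0
Collecting terms (coefficients in siemens):
  0.0002564·V_0 - 0.0002564·V_1 = 1
  0.1242·V_1 - 0.0002564·V_0 - 0.122·V_2 - 0.001961·V_5 = 0
  1.622·V_2 - 0.122·V_1 - 1·V_3 - 0.5·V_5 = 0
  1.007·V_3 - 1·V_2 - 0.006667·V_5 = 0
  0.6185·V_5 - 0.001961·V_1 - 0.5·V_2 - 0.006667·V_3 = 0
Solving these 5 simultaneous equations (Gaussian elimination) gives:
  V_0 = 3919 V, V_1 = 19.07 V, V_2 = 11.03 V, V_3 = 11.02 V
  V_5 = 9.095 V
R_eq = V_0 / 1 A = 3919 Ω = 3.919 kΩ

Final answer: 3.919 kΩ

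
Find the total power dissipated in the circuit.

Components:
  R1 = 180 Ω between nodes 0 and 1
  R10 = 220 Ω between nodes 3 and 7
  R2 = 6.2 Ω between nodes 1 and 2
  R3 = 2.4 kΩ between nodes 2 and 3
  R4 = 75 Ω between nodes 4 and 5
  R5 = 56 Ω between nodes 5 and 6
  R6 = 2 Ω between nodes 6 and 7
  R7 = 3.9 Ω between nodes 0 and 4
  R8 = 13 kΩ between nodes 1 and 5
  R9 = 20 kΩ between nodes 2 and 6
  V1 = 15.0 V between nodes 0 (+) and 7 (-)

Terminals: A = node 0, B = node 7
Nodal analysis, taking node 7 as the 0 V reference.
Source V1 fixes V_0 = 15 V.
KCL at each unknown node (sum of currents leaving = 0; resistances in Ω):
  Node 1: (V_1 - 15)/180 + (V_1 - V_2)/6.2 + (V_1 - V_5)/13000 = 0
  Node 2: (V_2 - V_1)/6.2 + (V_2 - V_3)/2400 + (V_2 - V_6)/20000 = 0
  Node 3: (V_3 - V_2)/2400 + (V_3 - 0)/220 = 0
  Node 4: (V_4 - V_5)/75 + (V_4 - 15)/3.9 = 0
  Node 5: (V_5 - V_4)/75 + (V_5 - V_6)/56 + (V_5 - V_1)/13000 = 0
  Node 6: (V_6 - V_5)/56 + (V_6 - 0)/2 + (V_6 - V_2)/20000 = 0
Collecting terms (coefficients in siemens):
  0.1669·V_1 - 0.1613·V_2 - 0.00007692·V_5 = 0.08333
  0.1618·V_2 - 0.1613·V_1 - 0.0004167·V_3 - 0.00005·V_6 = 0
  0.004962·V_3 - 0.0004167·V_2 = 0
  0.2697·V_4 - 0.01333·V_5 = 3.846
  0.03127·V_5 - 0.00007692·V_1 - 0.01333·V_4 - 0.01786·V_6 = 0
  0.5179·V_6 - 0.00005·V_2 - 0.01786·V_5 = 0
Solving these 6 simultaneous equations (Gaussian elimination) gives:
  V_1 = 13.83 V, V_2 = 13.79 V, V_3 = 1.158 V, V_4 = 14.57 V
  V_5 = 6.375 V, V_6 = 0.2211 V
Power in each resistor, P = (ΔV)²/R:
  P_R1 = (15 - 13.83)²/180 = 0.007641 W
  P_R2 = (13.83 - 13.79)²/6.2 = 0.0002189 W
  P_R3 = (13.79 - 1.158)²/2400 = 0.06649 W
  P_R4 = (14.57 - 6.375)²/75 = 0.8963 W
  P_R5 = (6.375 - 0.2211)²/56 = 0.6762 W
  P_R6 = (0.2211 - 0)²/2 = 0.02445 W
  P_R7 = (15 - 14.57)²/3.9 = 0.04661 W
  P_R8 = (13.83 - 6.375)²/13000 = 0.004272 W
  P_R9 = (13.79 - 0.2211)²/20000 = 0.009206 W
  P_R10 = (1.158 - 0)²/220 = 0.006095 W
P_total = P_R1 + P_R2 + P_R3 + P_R4 + P_R5 + P_R6 + P_R7 + P_R8 + P_R9 + P_R10 = 1.737 W

Final answer: 1.737 W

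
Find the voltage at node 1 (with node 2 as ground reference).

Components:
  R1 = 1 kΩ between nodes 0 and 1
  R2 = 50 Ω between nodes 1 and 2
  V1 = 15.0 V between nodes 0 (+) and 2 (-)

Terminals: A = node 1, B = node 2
Nodal analysis, taking node 2 as the 0 V reference.
Source V1 fixes V_0 = 15 V.
KCL at each unknown node (sum of currents leaving = 0; resistances in Ω):
  Node 1: (V_1 - 15)/1000 + (V_1 - 0)/50 = 0
Collecting terms: 0.021 × V_1 = 0.015  =>  V_1 = 0.7143 V
The requested potential is V_1 = 0.7143 V.

Final answer: V_1 = 0.7143 V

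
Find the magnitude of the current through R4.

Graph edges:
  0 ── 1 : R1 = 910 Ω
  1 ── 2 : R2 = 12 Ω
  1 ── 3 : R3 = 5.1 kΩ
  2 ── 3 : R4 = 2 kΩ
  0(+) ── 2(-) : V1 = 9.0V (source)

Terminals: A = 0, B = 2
Nodal analysis, taking node 2 as the 0 V reference.
Source V1 fixes V_0 = 9 V.
KCL at each unknown node (sum of currents leaving = 0; resistances in Ω):
  Node 1: (V_1 - 9)/910 + (V_1 - 0)/12 + (V_1 - V_3)/5100 = 0
  Node 3: (V_3 - V_1)/5100 + (V_3 - 0)/2000 = 0
Collecting terms (coefficients in siemens):
  0.08463·V_1 - 0.0001961·V_3 = 0.00989
  0.0006961·V_3 - 0.0001961·V_1 = 0
Determinant D = (0.08463)(0.0006961) - (-0.0001961)(-0.0001961) = 0.00005887
V_1 = [(0.00989)(0.0006961) - (-0.0001961)(0)]/D = 0.1169 V
V_3 = [(0.08463)(0) - (0.00989)(-0.0001961)]/D = 0.03294 V
I_R4 = (V_2 - V_3)/R4 = (0 - 0.03294)/2000 = -0.00001647 A
|I_R4| = 0.00001647 A

Final answer: |I_R4| = 1.647e-05 A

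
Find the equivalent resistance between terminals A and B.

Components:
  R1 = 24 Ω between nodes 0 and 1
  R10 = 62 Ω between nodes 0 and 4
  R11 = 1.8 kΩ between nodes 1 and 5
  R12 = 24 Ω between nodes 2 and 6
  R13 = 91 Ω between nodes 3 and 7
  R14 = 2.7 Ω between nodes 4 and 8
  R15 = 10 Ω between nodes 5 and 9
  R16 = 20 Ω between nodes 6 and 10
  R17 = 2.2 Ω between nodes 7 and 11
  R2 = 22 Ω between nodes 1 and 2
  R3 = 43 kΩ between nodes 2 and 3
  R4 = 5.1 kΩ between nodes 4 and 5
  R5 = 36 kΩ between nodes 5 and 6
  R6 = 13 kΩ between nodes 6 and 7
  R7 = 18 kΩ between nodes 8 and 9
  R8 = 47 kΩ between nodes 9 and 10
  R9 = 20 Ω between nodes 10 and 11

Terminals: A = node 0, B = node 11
The network is not a plain series/parallel combination. Inject a 1 A test current into terminal A (node 0) and return it from terminal B (node 11); then R_eq = V_A / (1 A).
Nodal analysis, taking node 11 as the 0 V reference.
Current source I_test pushes 1 A into node 0 and draws it out of node 11.
KCL at each unknown node (sum of currents leaving = 0; resistances in Ω):
  Node 0: (V_0 - V_1)/24 + (V_0 - V_4)/62 - 1 = 0
  Node 1: (V_1 - V_0)/24 + (V_1 - V_2)/22 + (V_1 - V_5)/1800 = 0
  Node 2: (V_2 - V_1)/22 + (V_2 - V_3)/43000 + (V_2 - V_6)/24 = 0
  Node 3: (V_3 - V_2)/43000 + (V_3 - V_7)/91 = 0
  Node 4: (V_4 - V_0)/62 + (V_4 - V_5)/5100 + (V_4 - V_8)/2.7 = 0
  Node 5: (V_5 - V_1)/1800 + (V_5 - V_4)/5100 + (V_5 - V_6)/36000 + (V_5 - V_9)/10 = 0
  Node 6: (V_6 - V_2)/24 + (V_6 - V_5)/36000 + (V_6 - V_7)/13000 + (V_6 - V_10)/20 = 0
  Node 7: (V_7 - V_3)/91 + (V_7 - V_6)/13000 + (V_7 - 0)/2.2 = 0
  Node 8: (V_8 - V_4)/2.7 + (V_8 - V_9)/18000 = 0
  Node 9: (V_9 - V_5)/10 + (V_9 - V_8)/18000 + (V_9 - V_10)/47000 = 0
  Node 10: (V_10 - V_6)/20 + (V_10 - V_9)/47000 + (V_10 - 0)/20 = 0
Collecting terms (coefficients in siemens):
  0.0578·V_0 - 0.04167·V_1 - 0.01613·V_4 = 1
  0.08768·V_1 - 0.04167·V_0 - 0.04545·V_2 - 0.0005556·V_5 = 0
  0.08714·V_2 - 0.04545·V_1 - 0.00002326·V_3 - 0.04167·V_6 = 0
  0.01101·V_3 - 0.00002326·V_2 - 0.01099·V_7 = 0
  0.3867·V_4 - 0.01613·V_0 - 0.0001961·V_5 - 0.3704·V_8 = 0
  0.1008·V_5 - 0.0005556·V_1 - 0.0001961·V_4 - 0.00002778·V_6 - 0.1·V_9 = 0
  0.09177·V_6 - 0.04167·V_2 - 0.00002778·V_5 - 0.00007692·V_7 - 0.05·V_10 = 0
  0.4656·V_7 - 0.01099·V_3 - 0.00007692·V_6 = 0
  0.3704·V_8 - 0.3704·V_4 - 0.00005556·V_9 = 0
  0.1001·V_9 - 0.1·V_5 - 0.00005556·V_8 - 0.00002128·V_10 = 0
  0.1·V_10 - 0.05·V_6 - 0.00002128·V_9 = 0
Solving these 11 simultaneous equations (Gaussian elimination) gives:
  V_0 = 109.5 V, V_1 = 85.62 V, V_2 = 63.68 V, V_3 = 0.1445 V
  V_4 = 109.2 V, V_5 = 89.43 V, V_6 = 39.79 V, V_7 = 0.009983 V
  V_8 = 109.2 V, V_9 = 89.43 V, V_10 = 19.91 V
R_eq = V_0 / 1 A = 109.5 Ω

Final answer: 109.5 Ω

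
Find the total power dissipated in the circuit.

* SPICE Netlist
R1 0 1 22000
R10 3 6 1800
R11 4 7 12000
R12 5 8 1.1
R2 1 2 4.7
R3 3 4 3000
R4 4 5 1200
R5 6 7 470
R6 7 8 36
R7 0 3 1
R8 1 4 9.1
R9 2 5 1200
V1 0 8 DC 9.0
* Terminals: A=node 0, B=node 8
Nodal analysis, taking node 8 as the 0 V reference.
Source V1 fixes V_0 = 9 V.
KCL at each unknown node (sum of currents leaving = 0; resistances in Ω):
  Node 1: (V_1 - 9)/22000 + (V_1 - V_2)/4.7 + (V_1 - V_4)/9.1 = 0
  Node 2: (V_2 - V_1)/4.7 + (V_2 - V_5)/1200 = 0
  Node 3: (V_3 - V_4)/3000 + (V_3 - 9)/1 + (V_3 - V_6)/1800 = 0
  Node 4: (V_4 - V_3)/3000 + (V_4 - V_5)/1200 + (V_4 - V_1)/9.1 + (V_4 - V_7)/12000 = 0
  Node 5: (V_5 - V_4)/1200 + (V_5 - V_2)/1200 + (V_5 - 0)/1.1 = 0
  Node 6: (V_6 - V_7)/470 + (V_6 - V_3)/1800 = 0
  Node 7: (V_7 - V_6)/470 + (V_7 - 0)/36 + (V_7 - V_4)/12000 = 0
Collecting terms (coefficients in siemens):
  0.3227·V_1 - 0.2128·V_2 - 0.1099·V_4 = 0.0004091
  0.2136·V_2 - 0.2128·V_1 - 0.0008333·V_5 = 0
  1.001·V_3 - 0.0003333·V_4 - 0.0005556·V_6 = 9
  0.1111·V_4 - 0.1099·V_1 - 0.0003333·V_3 - 0.0008333·V_5 - 0.00008333·V_7 = 0
  0.9108·V_5 - 0.0008333·V_2 - 0.0008333·V_4 = 0
  0.002683·V_6 - 0.0005556·V_3 - 0.002128·V_7 = 0
  0.02999·V_7 - 0.00008333·V_4 - 0.002128·V_6 = 0
Solving these 7 simultaneous equations (Gaussian elimination) gives:
  V_1 = 1.606 V, V_2 = 1.599 V, V_3 = 8.994 V, V_4 = 1.615 V
  V_5 = 0.002941 V, V_6 = 1.977 V, V_7 = 0.1447 V
Power in each resistor, P = (ΔV)²/R:
  P_R1 = (9 - 1.606)²/22000 = 0.002485 W
  P_R2 = (1.606 - 1.599)²/4.7 = 0.000008317 W
  P_R3 = (8.994 - 1.615)²/3000 = 0.01815 W
  P_R4 = (1.615 - 0.002941)²/1200 = 0.002164 W
  P_R5 = (1.977 - 0.1447)²/470 = 0.007142 W
  P_R6 = (0.1447 - 0)²/36 = 0.000582 W
  P_R7 = (9 - 8.994)²/1 = 0.00004042 W
  P_R8 = (1.606 - 1.615)²/9.1 = 0.000008994 W
  P_R9 = (1.599 - 0.002941)²/1200 = 0.002124 W
  P_R10 = (8.994 - 1.977)²/1800 = 0.02735 W
  P_R11 = (1.615 - 0.1447)²/12000 = 0.00018 W
  P_R12 = (0.002941 - 0)²/1.1 = 0.000007861 W
P_total = P_R1 + P_R2 + P_R3 + P_R4 + P_R5 + P_R6 + P_R7 + P_R8 + P_R9 + P_R10 + P_R11 + P_R12 = 0.06025 W

Final answer: 0.06025 W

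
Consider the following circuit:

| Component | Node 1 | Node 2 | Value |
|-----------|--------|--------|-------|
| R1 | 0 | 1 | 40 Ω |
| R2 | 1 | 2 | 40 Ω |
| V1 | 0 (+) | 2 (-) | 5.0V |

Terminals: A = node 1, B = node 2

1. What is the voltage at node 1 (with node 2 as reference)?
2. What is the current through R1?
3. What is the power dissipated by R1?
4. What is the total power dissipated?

Nodal analysis, taking node 2 as the 0 V reference.
Source V1 fixes V_0 = 5 V.
KCL at each unknown node (sum of currents leaving = 0; resistances in Ω):
  Node 1: (V_1 - 5)/40 + (V_1 - 0)/40 = 0
Collecting terms: 0.05 × V_1 = 0.125  =>  V_1 = 2.5 V
Part 1:
  Read off the nodal solution: V_1 = 2.5 V
Part 2:
  I_R1 = (V_0 - V_1)/R1 = (5 - 2.5)/40 = 0.0625 A
  Magnitude: I_R1 = 0.0625 A
Part 3:
  I_R1 = (V_0 - V_1)/R1 = (5 - 2.5)/40 = 0.0625 A
  P_R1 = I_R1² × R1 = (0.0625)² × 40 = 0.1562 W
Part 4:
  Power in each resistor, P = (ΔV)²/R:
    P_R1 = (5 - 2.5)²/40 = 0.1562 W
    P_R2 = (2.5 - 0)²/40 = 0.1562 W
  P_total = P_R1 + P_R2 = 0.3125 W

Final answers:
1. V_1 = 2.5 V
2. I_R1 = 0.0625 A
3. P_R1 = 0.1562 W
4. P_total = 0.3125 W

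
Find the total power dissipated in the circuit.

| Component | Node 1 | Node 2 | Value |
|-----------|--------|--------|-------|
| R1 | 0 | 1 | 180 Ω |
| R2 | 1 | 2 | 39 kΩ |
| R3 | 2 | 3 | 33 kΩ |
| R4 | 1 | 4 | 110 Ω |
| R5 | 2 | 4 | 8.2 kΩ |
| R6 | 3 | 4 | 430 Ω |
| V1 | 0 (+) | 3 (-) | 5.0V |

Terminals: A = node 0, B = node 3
Nodal analysis, taking node 3 as the 0 V reference.
Source V1 fixes V_0 = 5 V.
KCL at each unknown node (sum of currents leaving = 0; resistances in Ω):
  Node 1: (V_1 - 5)/180 + (V_1 - V_2)/39000 + (V_1 - V_4)/110 = 0
  Node 2: (V_2 - V_1)/39000 + (V_2 - 0)/33000 + (V_2 - V_4)/8200 = 0
  Node 4: (V_4 - V_1)/110 + (V_4 - V_2)/8200 + (V_4 - 0)/430 = 0
Collecting terms (coefficients in siemens):
  0.01467·V_1 - 0.00002564·V_2 - 0.009091·V_4 = 0.02778
  0.0001779·V_2 - 0.00002564·V_1 - 0.000122·V_4 = 0
  0.01154·V_4 - 0.009091·V_1 - 0.000122·V_2 = 0
Solving these 3 simultaneous equations (Gaussian elimination) gives:
  V_1 = 3.741 V, V_2 = 2.578 V, V_4 = 2.975 V
Power in each resistor, P = (ΔV)²/R:
  P_R1 = (5 - 3.741)²/180 = 0.008809 W
  P_R2 = (3.741 - 2.578)²/39000 = 0.00003465 W
  P_R3 = (2.578 - 0)²/33000 = 0.0002014 W
  P_R4 = (3.741 - 2.975)²/110 = 0.005338 W
  P_R5 = (2.578 - 2.975)²/8200 = 0.00001915 W
  P_R6 = (0 - 2.975)²/430 = 0.02058 W
P_total = P_R1 + P_R2 + P_R3 + P_R4 + P_R5 + P_R6 = 0.03498 W

Final answer: 0.03498 W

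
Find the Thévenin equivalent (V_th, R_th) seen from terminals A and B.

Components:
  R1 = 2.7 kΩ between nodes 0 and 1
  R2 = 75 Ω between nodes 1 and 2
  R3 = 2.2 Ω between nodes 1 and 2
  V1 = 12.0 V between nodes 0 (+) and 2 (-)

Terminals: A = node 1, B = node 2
Step 1 — V_th is the open-circuit voltage V_A - V_B (nothing connected across the terminals).
Nodal analysis, taking node 2 as the 0 V reference.
Source V1 fixes V_0 = 12 V.
KCL at each unknown node (sum of currents leaving = 0; resistances in Ω):
  Node 1: (V_1 - 12)/2700 + (V_1 - 0)/75 + (V_1 - 0)/2.2 = 0
Collecting terms: 0.4682 × V_1 = 0.004444  =>  V_1 = 0.009492 V
V_th = V_1 - V_2 = 0.009492 - 0 = 0.009492 V
Step 2 — R_th: zero the source — replace V1 by a short circuit (node 2 merges into node 0) — and find the resistance seen between A (node 1) and B (node 0).
Reduce the network between node 1 (A) and node 0 (B) by series/parallel combination:
  Rp1 = R1 ‖ R2 ‖ R3 (parallel, all between nodes 0 and 1) = 1/(1/2700 + 1/75 + 1/2.2) = 2.136 Ω
R_th = 2.136 Ω

Final answer: V_th = 0.009492 V, R_th = 2.136 Ω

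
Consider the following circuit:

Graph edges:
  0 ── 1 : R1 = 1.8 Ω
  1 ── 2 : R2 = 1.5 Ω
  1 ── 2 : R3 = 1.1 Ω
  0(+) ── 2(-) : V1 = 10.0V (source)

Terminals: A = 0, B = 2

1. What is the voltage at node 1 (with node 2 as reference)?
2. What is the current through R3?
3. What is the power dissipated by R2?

Nodal analysis, taking node 2 as the 0 V reference.
Source V1 fixes V_0 = 10 V.
KCL at each unknown node (sum of currents leaving = 0; resistances in Ω):
  Node 1: (V_1 - 10)/1.8 + (V_1 - 0)/1.5 + (V_1 - 0)/1.1 = 0
Collecting terms: 2.131 × V_1 = 5.556  =>  V_1 = 2.607 V
Part 1:
  Read off the nodal solution: V_1 = 2.607 V
Part 2:
  I_R3 = (V_1 - V_2)/R3 = (2.607 - 0)/1.1 = 2.37 A
  Magnitude: I_R3 = 2.37 A
Part 3:
  I_R2 = (V_1 - V_2)/R2 = (2.607 - 0)/1.5 = 1.738 A
  P_R2 = I_R2² × R2 = (1.738)² × 1.5 = 4.53 W

Final answers:
1. V_1 = 2.607 V
2. I_R3 = 2.37 A
3. P_R2 = 4.53 W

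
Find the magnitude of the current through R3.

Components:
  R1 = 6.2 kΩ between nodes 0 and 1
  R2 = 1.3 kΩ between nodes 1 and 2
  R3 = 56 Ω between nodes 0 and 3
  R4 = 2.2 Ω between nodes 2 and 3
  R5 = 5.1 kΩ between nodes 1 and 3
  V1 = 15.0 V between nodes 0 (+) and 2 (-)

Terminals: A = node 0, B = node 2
Nodal analysis, taking node 2 as the 0 V reference.
Source V1 fixes V_0 = 15 V.
KCL at each unknown node (sum of currents leaving = 0; resistances in Ω):
  Node 1: (V_1 - 15)/6200 + (V_1 - 0)/1300 + (V_1 - V_3)/5100 = 0
  Node 3: (V_3 - 15)/56 + (V_3 - 0)/2.2 + (V_3 - V_1)/5100 = 0
Collecting terms (coefficients in siemens):
  0.001127·V_1 - 0.0001961·V_3 = 0.002419
  0.4726·V_3 - 0.0001961·V_1 = 0.2679
Determinant D = (0.001127)(0.4726) - (-0.0001961)(-0.0001961) = 0.0005324
V_1 = [(0.002419)(0.4726) - (-0.0001961)(0.2679)]/D = 2.246 V
V_3 = [(0.001127)(0.2679) - (0.002419)(-0.0001961)]/D = 0.5677 V
I_R3 = (V_0 - V_3)/R3 = (15 - 0.5677)/56 = 0.2577 A
|I_R3| = 0.2577 A

Final answer: |I_R3| = 0.2577 A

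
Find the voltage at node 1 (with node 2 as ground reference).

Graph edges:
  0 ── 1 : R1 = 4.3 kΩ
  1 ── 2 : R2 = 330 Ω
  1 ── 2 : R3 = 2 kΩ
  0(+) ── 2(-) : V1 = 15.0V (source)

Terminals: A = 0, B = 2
Nodal analysis, taking node 2 as the 0 V reference.
Source V1 fixes V_0 = 15 V.
KCL at each unknown node (sum of currents leaving = 0; resistances in Ω):
  Node 1: (V_1 - 15)/4300 + (V_1 - 0)/330 + (V_1 - 0)/2000 = 0
Collecting terms: 0.003763 × V_1 = 0.003488  =>  V_1 = 0.9271 V
The requested potential is V_1 = 0.9271 V.

Final answer: V_1 = 0.9271 V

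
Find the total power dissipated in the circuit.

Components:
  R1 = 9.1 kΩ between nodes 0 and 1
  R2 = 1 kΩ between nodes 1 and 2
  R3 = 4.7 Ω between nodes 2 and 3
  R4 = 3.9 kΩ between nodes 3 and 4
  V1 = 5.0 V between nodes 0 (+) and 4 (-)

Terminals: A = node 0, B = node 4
Nodal analysis, taking node 4 as the 0 V reference.
Source V1 fixes V_0 = 5 V.
KCL at each unknown node (sum of currents leaving = 0; resistances in Ω):
  Node 1: (V_1 - 5)/9100 + (V_1 - V_2)/1000 = 0
  Node 2: (V_2 - V_1)/1000 + (V_2 - V_3)/4.7 = 0
  Node 3: (V_3 - V_2)/4.7 + (V_3 - 0)/3900 = 0
Collecting terms (coefficients in siemens):
  0.00111·V_1 - 0.001·V_2 = 0.0005495
  0.2138·V_2 - 0.001·V_1 - 0.2128·V_3 = 0
  0.213·V_3 - 0.2128·V_2 = 0
Solving these 3 simultaneous equations (Gaussian elimination) gives:
  V_1 = 1.751 V, V_2 = 1.394 V, V_3 = 1.392 V
Power in each resistor, P = (ΔV)²/R:
  P_R1 = (5 - 1.751)²/9100 = 0.00116 W
  P_R2 = (1.751 - 1.394)²/1000 = 0.0001275 W
  P_R3 = (1.394 - 1.392)²/4.7 = 0.0000005991 W
  P_R4 = (1.392 - 0)²/3900 = 0.0004971 W
P_total = P_R1 + P_R2 + P_R3 + P_R4 = 0.001785 W

Final answer: 0.001785 W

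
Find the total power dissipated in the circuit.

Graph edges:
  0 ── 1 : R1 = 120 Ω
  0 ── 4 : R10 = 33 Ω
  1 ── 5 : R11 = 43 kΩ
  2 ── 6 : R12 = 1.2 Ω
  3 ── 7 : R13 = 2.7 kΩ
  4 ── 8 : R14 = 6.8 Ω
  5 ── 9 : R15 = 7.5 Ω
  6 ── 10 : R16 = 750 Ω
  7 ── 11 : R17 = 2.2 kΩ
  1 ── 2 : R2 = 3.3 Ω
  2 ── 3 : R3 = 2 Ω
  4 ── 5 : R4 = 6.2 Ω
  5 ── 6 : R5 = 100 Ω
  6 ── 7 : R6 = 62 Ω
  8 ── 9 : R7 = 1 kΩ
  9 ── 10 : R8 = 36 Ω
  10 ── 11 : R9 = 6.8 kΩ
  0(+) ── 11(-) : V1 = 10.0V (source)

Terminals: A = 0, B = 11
Nodal analysis, taking node 11 as the 0 V reference.
Source V1 fixes V_0 = 10 V.
KCL at each unknown node (sum of currents leaving = 0; resistances in Ω):
  Node 1: (V_1 - 10)/120 + (V_1 - V_2)/3.3 + (V_1 - V_5)/43000 = 0
  Node 2: (V_2 - V_1)/3.3 + (V_2 - V_3)/2 + (V_2 - V_6)/1.2 = 0
  Node 3: (V_3 - V_2)/2 + (V_3 - V_7)/2700 = 0
  Node 4: (V_4 - V_5)/6.2 + (V_4 - 10)/33 + (V_4 - V_8)/6.8 = 0
  Node 5: (V_5 - V_4)/6.2 + (V_5 - V_6)/100 + (V_5 - V_1)/43000 + (V_5 - V_9)/7.5 = 0
  Node 6: (V_6 - V_5)/100 + (V_6 - V_7)/62 + (V_6 - V_2)/1.2 + (V_6 - V_10)/750 = 0
  Node 7: (V_7 - V_6)/62 + (V_7 - V_3)/2700 + (V_7 - 0)/2200 = 0
  Node 8: (V_8 - V_9)/1000 + (V_8 - V_4)/6.8 = 0
  Node 9: (V_9 - V_8)/1000 + (V_9 - V_10)/36 + (V_9 - V_5)/7.5 = 0
  Node 10: (V_10 - V_9)/36 + (V_10 - 0)/6800 + (V_10 - V_6)/750 = 0
Collecting terms (coefficients in siemens):
  0.3114·V_1 - 0.303·V_2 - 0.00002326·V_5 = 0.08333
  1.636·V_2 - 0.303·V_1 - 0.5·V_3 - 0.8333·V_6 = 0
  0.5004·V_3 - 0.5·V_2 - 0.0003704·V_7 = 0
  0.3387·V_4 - 0.1613·V_5 - 0.1471·V_8 = 0.303
  0.3046·V_5 - 0.00002326·V_1 - 0.1613·V_4 - 0.01·V_6 - 0.1333·V_9 = 0
  0.8608·V_6 - 0.8333·V_2 - 0.01·V_5 - 0.01613·V_7 - 0.001333·V_10 = 0
  0.01695·V_7 - 0.0003704·V_3 - 0.01613·V_6 = 0
  0.1481·V_8 - 0.1471·V_4 - 0.001·V_9 = 0
  0.1621·V_9 - 0.1333·V_5 - 0.001·V_8 - 0.02778·V_10 = 0
  0.02926·V_10 - 0.001333·V_6 - 0.02778·V_9 = 0
Solving these 10 simultaneous equations (Gaussian elimination) gives:
  V_1 = 9.709 V, V_2 = 9.701 V, V_3 = 9.701 V, V_4 = 9.891 V
  V_5 = 9.871 V, V_6 = 9.698 V, V_7 = 9.438 V, V_8 = 9.891 V
  V_9 = 9.859 V, V_10 = 9.802 V
Power in each resistor, P = (ΔV)²/R:
  P_R1 = (10 - 9.709)²/120 = 0.0007055 W
  P_R2 = (9.709 - 9.701)²/3.3 = 0.00001946 W
  P_R3 = (9.701 - 9.701)²/2 = 0.00000001891 W
  P_R4 = (9.891 - 9.871)²/6.2 = 0.00006651 W
  P_R5 = (9.871 - 9.698)²/100 = 0.000297 W
  P_R6 = (9.698 - 9.438)²/62 = 0.00109 W
  P_R7 = (9.891 - 9.859)²/1000 = 0.000001005 W
  P_R8 = (9.859 - 9.802)²/36 = 0.00008986 W
  P_R9 = (9.802 - 0)²/6800 = 0.01413 W
  P_R10 = (10 - 9.891)²/33 = 0.0003609 W
  P_R11 = (9.709 - 9.871)²/43000 = 0.0000006067 W
  P_R12 = (9.701 - 9.698)²/1.2 = 0.000006521 W
  P_R13 = (9.701 - 9.438)²/2700 = 0.00002553 W
  P_R14 = (9.891 - 9.891)²/6.8 = 0.000000006834 W
  P_R15 = (9.871 - 9.859)²/7.5 = 0.00001798 W
  P_R16 = (9.698 - 9.802)²/750 = 0.00001438 W
  P_R17 = (9.438 - 0)²/2200 = 0.04049 W
P_total = P_R1 + P_R2 + P_R3 + P_R4 + P_R5 + P_R6 + P_R7 + P_R8 + P_R9 + P_R10 + P_R11 + P_R12 + P_R13 + P_R14 + P_R15 + P_R16 + P_R17 = 0.05732 W

Final answer: 0.05732 W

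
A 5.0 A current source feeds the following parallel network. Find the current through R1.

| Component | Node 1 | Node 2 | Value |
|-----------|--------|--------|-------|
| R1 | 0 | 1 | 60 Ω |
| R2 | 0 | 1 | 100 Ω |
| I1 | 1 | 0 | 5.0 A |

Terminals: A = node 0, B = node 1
All resistors sit directly between nodes 0 and 1, so they are in parallel and share one voltage V; the full source current 5 A splits among them.
1/R_par = 1/60 + 1/100 = 0.02667 S  =>  R_par = 37.5 Ω
V = I × R_par = 5 × 37.5 = 187.5 V
I_R1 = V/R1 = 187.5/60 = 3.125 A

Final answer: 3.125 A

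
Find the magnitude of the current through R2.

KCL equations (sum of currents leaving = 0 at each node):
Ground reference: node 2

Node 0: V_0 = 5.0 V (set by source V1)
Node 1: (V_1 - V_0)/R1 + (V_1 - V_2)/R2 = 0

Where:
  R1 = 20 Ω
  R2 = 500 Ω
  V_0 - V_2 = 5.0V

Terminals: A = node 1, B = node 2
Nodal analysis, taking node 2 as the 0 V reference.
Source V1 fixes V_0 = 5 V.
KCL at each unknown node (sum of currents leaving = 0; resistances in Ω):
  Node 1: (V_1 - 5)/20 + (V_1 - 0)/500 = 0
Collecting terms: 0.052 × V_1 = 0.25  =>  V_1 = 4.808 V
I_R2 = (V_1 - V_2)/R2 = (4.808 - 0)/500 = 0.009615 A
|I_R2| = 0.009615 A

Final answer: |I_R2| = 0.009615 A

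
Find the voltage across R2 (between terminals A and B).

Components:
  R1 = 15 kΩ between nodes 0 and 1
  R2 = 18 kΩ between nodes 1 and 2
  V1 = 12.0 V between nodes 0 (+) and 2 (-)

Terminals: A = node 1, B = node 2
R1 and R2 are in series across V1 (node 0 → node 1 → node 2), and the output A–B is taken across R2, so this is a voltage divider.
Series current: I = V1/(R1 + R2) = 12/(15000 + 18000) = 12/33000 = 0.0003636 A
V_R2 = I × R2 = V1 × R2/(R1 + R2) = 12 × 18000/33000 = 6.545 V

Final answer: 6.545 V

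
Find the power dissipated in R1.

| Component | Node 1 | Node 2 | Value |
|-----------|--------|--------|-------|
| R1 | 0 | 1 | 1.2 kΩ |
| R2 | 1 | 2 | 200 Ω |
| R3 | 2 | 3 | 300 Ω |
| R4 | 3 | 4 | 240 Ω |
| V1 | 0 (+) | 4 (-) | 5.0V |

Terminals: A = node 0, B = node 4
Nodal analysis, taking node 4 as the 0 V reference.
Source V1 fixes V_0 = 5 V.
KCL at each unknown node (sum of currents leaving = 0; resistances in Ω):
  Node 1: (V_1 - 5)/1200 + (V_1 - V_2)/200 = 0
  Node 2: (V_2 - V_1)/200 + (V_2 - V_3)/300 = 0
  Node 3: (V_3 - V_2)/300 + (V_3 - 0)/240 = 0
Collecting terms (coefficients in siemens):
  0.005833·V_1 - 0.005·V_2 = 0.004167
  0.008333·V_2 - 0.005·V_1 - 0.003333·V_3 = 0
  0.0075·V_3 - 0.003333·V_2 = 0
Solving these 3 simultaneous equations (Gaussian elimination) gives:
  V_1 = 1.907 V, V_2 = 1.392 V, V_3 = 0.6186 V
I_R1 = (V_0 - V_1)/R1 = (5 - 1.907)/1200 = 0.002577 A
P_R1 = I_R1² × R1 = (0.002577)² × 1200 = 0.007971 W

Final answer: 0.007971 W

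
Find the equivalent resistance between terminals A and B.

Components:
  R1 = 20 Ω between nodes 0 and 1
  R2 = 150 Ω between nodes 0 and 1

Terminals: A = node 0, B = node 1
Reduce the network between node 0 (A) and node 1 (B) by series/parallel combination:
  Rp1 = R1 ‖ R2 (parallel, both between nodes 0 and 1) = 1/(1/20 + 1/150) = 17.65 Ω
R_eq = 17.65 Ω

Final answer: 17.65 Ω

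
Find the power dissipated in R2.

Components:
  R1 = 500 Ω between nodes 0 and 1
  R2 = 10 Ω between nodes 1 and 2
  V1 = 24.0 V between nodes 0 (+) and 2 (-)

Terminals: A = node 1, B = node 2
Nodal analysis, taking node 2 as the 0 V reference.
Source V1 fixes V_0 = 24 V.
KCL at each unknown node (sum of currents leaving = 0; resistances in Ω):
  Node 1: (V_1 - 24)/500 + (V_1 - 0)/10 = 0
Collecting terms: 0.102 × V_1 = 0.048  =>  V_1 = 0.4706 V
I_R2 = (V_1 - V_2)/R2 = (0.4706 - 0)/10 = 0.04706 A
P_R2 = I_R2² × R2 = (0.04706)² × 10 = 0.02215 W

Final answer: 0.02215 W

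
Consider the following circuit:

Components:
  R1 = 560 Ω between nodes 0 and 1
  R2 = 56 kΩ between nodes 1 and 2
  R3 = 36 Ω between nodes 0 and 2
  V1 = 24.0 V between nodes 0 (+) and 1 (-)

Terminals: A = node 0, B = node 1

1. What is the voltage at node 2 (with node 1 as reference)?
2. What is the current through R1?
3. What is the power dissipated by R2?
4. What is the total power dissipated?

Nodal analysis, taking node 1 as the 0 V reference.
Source V1 fixes V_0 = 24 V.
KCL at each unknown node (sum of currents leaving = 0; resistances in Ω):
  Node 2: (V_2 - 0)/56000 + (V_2 - 24)/36 = 0
Collecting terms: 0.0278 × V_2 = 0.6667  =>  V_2 = 23.98 V
Part 1:
  Read off the nodal solution: V_2 = 23.98 V
Part 2:
  I_R1 = (V_0 - V_1)/R1 = (24 - 0)/560 = 0.04286 A
  Magnitude: I_R1 = 0.04286 A
Part 3:
  I_R2 = (V_1 - V_2)/R2 = (0 - 23.98)/56000 = -0.0004283 A
  P_R2 = I_R2² × R2 = (-0.0004283)² × 56000 = 0.01027 W
Part 4:
  Power in each resistor, P = (ΔV)²/R:
    P_R1 = (24 - 0)²/560 = 1.029 W
    P_R2 = (0 - 23.98)²/56000 = 0.01027 W
    P_R3 = (24 - 23.98)²/36 = 0.000006604 W
  P_total = P_R1 + P_R2 + P_R3 = 1.039 W

Final answers:
1. V_2 = 23.98 V
2. I_R1 = 0.04286 A
3. P_R2 = 0.01027 W
4. P_total = 1.039 W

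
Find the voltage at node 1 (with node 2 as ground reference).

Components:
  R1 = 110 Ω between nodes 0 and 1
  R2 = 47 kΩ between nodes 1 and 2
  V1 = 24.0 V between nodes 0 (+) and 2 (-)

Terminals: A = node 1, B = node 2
Nodal analysis, taking node 2 as the 0 V reference.
Source V1 fixes V_0 = 24 V.
KCL at each unknown node (sum of currents leaving = 0; resistances in Ω):
  Node 1: (V_1 - 24)/110 + (V_1 - 0)/47000 = 0
Collecting terms: 0.009112 × V_1 = 0.2182  =>  V_1 = 23.94 V
The requested potential is V_1 = 23.94 V.

Final answer: V_1 = 23.94 V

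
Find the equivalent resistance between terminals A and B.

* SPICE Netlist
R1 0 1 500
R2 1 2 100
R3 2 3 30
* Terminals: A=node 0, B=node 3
Reduce the network between node 0 (A) and node 3 (B) by series/parallel combination:
  Rs1 = R1 + R2 (series, joined only at node 1) = 500 + 100 = 600 Ω
  Rs2 = R3 + Rs1 (series, joined only at node 2) = 30 + 600 = 630 Ω
R_eq = 630 Ω

Final answer: 630 Ω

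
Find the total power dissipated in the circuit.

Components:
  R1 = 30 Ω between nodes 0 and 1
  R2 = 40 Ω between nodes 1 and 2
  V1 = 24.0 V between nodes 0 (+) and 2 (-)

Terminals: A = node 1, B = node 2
Nodal analysis, taking node 2 as the 0 V reference.
Source V1 fixes V_0 = 24 V.
KCL at each unknown node (sum of currents leaving = 0; resistances in Ω):
  Node 1: (V_1 - 24)/30 + (V_1 - 0)/40 = 0
Collecting terms: 0.05833 × V_1 = 0.8  =>  V_1 = 13.71 V
Power in each resistor, P = (ΔV)²/R:
  P_R1 = (24 - 13.71)²/30 = 3.527 W
  P_R2 = (13.71 - 0)²/40 = 4.702 W
P_total = P_R1 + P_R2 = 8.229 W

Final answer: 8.229 W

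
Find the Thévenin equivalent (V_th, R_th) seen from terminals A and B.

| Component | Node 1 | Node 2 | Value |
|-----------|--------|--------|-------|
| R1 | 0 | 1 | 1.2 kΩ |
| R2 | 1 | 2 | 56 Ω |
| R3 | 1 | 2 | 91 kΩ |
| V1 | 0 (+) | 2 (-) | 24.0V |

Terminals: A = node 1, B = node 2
Step 1 — V_th is the open-circuit voltage V_A - V_B (nothing connected across the terminals).
Nodal analysis, taking node 2 as the 0 V reference.
Source V1 fixes V_0 = 24 V.
KCL at each unknown node (sum of currents leaving = 0; resistances in Ω):
  Node 1: (V_1 - 24)/1200 + (V_1 - 0)/56 + (V_1 - 0)/91000 = 0
Collecting terms: 0.0187 × V_1 = 0.02  =>  V_1 = 1.069 V
V_th = V_1 - V_2 = 1.069 - 0 = 1.069 V
Step 2 — R_th: zero the source — replace V1 by a short circuit (node 2 merges into node 0) — and find the resistance seen between A (node 1) and B (node 0).
Reduce the network between node 1 (A) and node 0 (B) by series/parallel combination:
  Rp1 = R1 ‖ R2 ‖ R3 (parallel, all between nodes 0 and 1) = 1/(1/1200 + 1/56 + 1/91000) = 53.47 Ω
R_th = 53.47 Ω

Final answer: V_th = 1.069 V, R_th = 53.47 Ω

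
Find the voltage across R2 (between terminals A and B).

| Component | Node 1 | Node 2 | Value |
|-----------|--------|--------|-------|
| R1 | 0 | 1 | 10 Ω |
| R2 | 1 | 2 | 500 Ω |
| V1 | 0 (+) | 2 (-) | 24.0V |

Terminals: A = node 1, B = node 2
R1 and R2 are in series across V1 (node 0 → node 1 → node 2), and the output A–B is taken across R2, so this is a voltage divider.
Series current: I = V1/(R1 + R2) = 24/(10 + 500) = 24/510 = 0.04706 A
V_R2 = I × R2 = V1 × R2/(R1 + R2) = 24 × 500/510 = 23.53 V

Final answer: 23.53 V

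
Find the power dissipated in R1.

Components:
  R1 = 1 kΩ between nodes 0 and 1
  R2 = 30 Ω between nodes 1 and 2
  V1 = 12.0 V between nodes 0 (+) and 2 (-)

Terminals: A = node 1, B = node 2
Nodal analysis, taking node 2 as the 0 V reference.
Source V1 fixes V_0 = 12 V.
KCL at each unknown node (sum of currents leaving = 0; resistances in Ω):
  Node 1: (V_1 - 12)/1000 + (V_1 - 0)/30 = 0
Collecting terms: 0.03433 × V_1 = 0.012  =>  V_1 = 0.3495 V
I_R1 = (V_0 - V_1)/R1 = (12 - 0.3495)/1000 = 0.01165 A
P_R1 = I_R1² × R1 = (0.01165)² × 1000 = 0.1357 W

Final answer: 0.1357 W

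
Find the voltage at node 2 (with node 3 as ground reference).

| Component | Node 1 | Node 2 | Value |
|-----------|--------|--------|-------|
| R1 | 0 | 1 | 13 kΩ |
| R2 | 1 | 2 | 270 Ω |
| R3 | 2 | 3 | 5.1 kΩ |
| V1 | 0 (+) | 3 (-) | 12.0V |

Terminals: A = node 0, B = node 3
Nodal analysis, taking node 3 as the 0 V reference.
Source V1 fixes V_0 = 12 V.
KCL at each unknown node (sum of currents leaving = 0; resistances in Ω):
  Node 1: (V_1 - 12)/13000 + (V_1 - V_2)/270 = 0
  Node 2: (V_2 - V_1)/270 + (V_2 - 0)/5100 = 0
Collecting terms (coefficients in siemens):
  0.003781·V_1 - 0.003704·V_2 = 0.0009231
  0.0039·V_2 - 0.003704·V_1 = 0
Determinant D = (0.003781)(0.0039) - (-0.003704)(-0.003704) = 0.000001026
V_1 = [(0.0009231)(0.0039) - (-0.003704)(0)]/D = 3.508 V
V_2 = [(0.003781)(0) - (0.0009231)(-0.003704)]/D = 3.332 V
The requested potential is V_2 = 3.332 V.

Final answer: V_2 = 3.332 V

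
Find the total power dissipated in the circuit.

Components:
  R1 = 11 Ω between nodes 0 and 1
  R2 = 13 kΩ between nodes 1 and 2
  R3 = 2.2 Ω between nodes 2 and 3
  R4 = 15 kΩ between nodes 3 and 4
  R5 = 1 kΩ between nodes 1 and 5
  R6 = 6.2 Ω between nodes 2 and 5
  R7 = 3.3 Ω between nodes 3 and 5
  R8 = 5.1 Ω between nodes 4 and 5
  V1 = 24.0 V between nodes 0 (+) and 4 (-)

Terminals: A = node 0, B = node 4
Nodal analysis, taking node 4 as the 0 V reference.
Source V1 fixes V_0 = 24 V.
KCL at each unknown node (sum of currents leaving = 0; resistances in Ω):
  Node 1: (V_1 - 24)/11 + (V_1 - V_2)/13000 + (V_1 - V_5)/1000 = 0
  Node 2: (V_2 - V_1)/13000 + (V_2 - V_3)/2.2 + (V_2 - V_5)/6.2 = 0
  Node 3: (V_3 - V_2)/2.2 + (V_3 - 0)/15000 + (V_3 - V_5)/3.3 = 0
  Node 5: (V_5 - V_1)/1000 + (V_5 - V_2)/6.2 + (V_5 - V_3)/3.3 + (V_5 - 0)/5.1 = 0
Collecting terms (coefficients in siemens):
  0.09199·V_1 - 0.00007692·V_2 - 0.001·V_5 = 2.182
  0.6159·V_2 - 0.00007692·V_1 - 0.4545·V_3 - 0.1613·V_5 = 0
  0.7576·V_3 - 0.4545·V_2 - 0.303·V_5 = 0
  0.6614·V_5 - 0.001·V_1 - 0.1613·V_2 - 0.303·V_3 = 0
Solving these 4 simultaneous equations (Gaussian elimination) gives:
  V_1 = 23.72 V, V_2 = 0.1348 V, V_3 = 0.1327 V, V_5 = 0.1295 V
Power in each resistor, P = (ΔV)²/R:
  P_R1 = (24 - 23.72)²/11 = 0.0071 W
  P_R2 = (23.72 - 0.1348)²/13000 = 0.04279 W
  P_R3 = (0.1348 - 0.1327)²/2.2 = 0.000002044 W
  P_R4 = (0.1327 - 0)²/15000 = 0.000001173 W
  P_R5 = (23.72 - 0.1295)²/1000 = 0.5565 W
  P_R6 = (0.1348 - 0.1295)²/6.2 = 0.000004483 W
  P_R7 = (0.1327 - 0.1295)²/3.3 = 0.00000301 W
  P_R8 = (0 - 0.1295)²/5.1 = 0.003289 W
P_total = P_R1 + P_R2 + P_R3 + P_R4 + P_R5 + P_R6 + P_R7 + P_R8 = 0.6097 W

Final answer: 0.6097 W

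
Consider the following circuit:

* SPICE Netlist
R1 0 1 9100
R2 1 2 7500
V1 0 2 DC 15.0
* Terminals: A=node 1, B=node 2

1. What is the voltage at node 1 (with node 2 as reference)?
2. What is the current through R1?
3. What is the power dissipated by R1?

Nodal analysis, taking node 2 as the 0 V reference.
Source V1 fixes V_0 = 15 V.
KCL at each unknown node (sum of currents leaving = 0; resistances in Ω):
  Node 1: (V_1 - 15)/9100 + (V_1 - 0)/7500 = 0
Collecting terms: 0.0002432 × V_1 = 0.001648  =>  V_1 = 6.777 V
Part 1:
  Read off the nodal solution: V_1 = 6.777 V
Part 2:
  I_R1 = (V_0 - V_1)/R1 = (15 - 6.777)/9100 = 0.0009036 A
  Magnitude: I_R1 = 0.0009036 A
Part 3:
  I_R1 = (V_0 - V_1)/R1 = (15 - 6.777)/9100 = 0.0009036 A
  P_R1 = I_R1² × R1 = (0.0009036)² × 9100 = 0.00743 W

Final answers:
1. V_1 = 6.777 V
2. I_R1 = 0.0009036 A
3. P_R1 = 0.00743 W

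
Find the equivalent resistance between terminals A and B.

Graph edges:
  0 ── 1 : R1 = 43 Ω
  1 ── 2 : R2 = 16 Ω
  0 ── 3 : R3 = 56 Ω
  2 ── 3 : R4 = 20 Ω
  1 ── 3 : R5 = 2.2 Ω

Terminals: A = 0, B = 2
The network is not a plain series/parallel combination. Inject a 1 A test current into terminal A (node 0) and return it from terminal B (node 2); then R_eq = V_A / (1 A).
Nodal analysis, taking node 2 as the 0 V reference.
Current source I_test pushes 1 A into node 0 and draws it out of node 2.
KCL at each unknown node (sum of currents leaving = 0; resistances in Ω):
  Node 0: (V_0 - V_1)/43 + (V_0 - V_3)/56 - 1 = 0
  Node 1: (V_1 - V_0)/43 + (V_1 - 0)/16 + (V_1 - V_3)/2.2 = 0
  Node 3: (V_3 - V_0)/56 + (V_3 - V_1)/2.2 + (V_3 - 0)/20 = 0
Collecting terms (coefficients in siemens):
  0.04111·V_0 - 0.02326·V_1 - 0.01786·V_3 = 1
  0.5403·V_1 - 0.02326·V_0 - 0.4545·V_3 = 0
  0.5224·V_3 - 0.01786·V_0 - 0.4545·V_1 = 0
Solving these 3 simultaneous equations (Gaussian elimination) gives:
  V_0 = 33.21 V, V_1 = 8.898 V, V_3 = 8.877 V
R_eq = V_0 / 1 A = 33.21 Ω

Final answer: 33.21 Ω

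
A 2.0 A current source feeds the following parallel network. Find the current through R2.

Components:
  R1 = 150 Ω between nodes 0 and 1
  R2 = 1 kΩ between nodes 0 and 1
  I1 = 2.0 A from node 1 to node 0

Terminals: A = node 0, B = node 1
All resistors sit directly between nodes 0 and 1, so they are in parallel and share one voltage V; the full source current 2 A splits among them.
1/R_par = 1/150 + 1/1000 = 0.007667 S  =>  R_par = 130.4 Ω
V = I × R_par = 2 × 130.4 = 260.9 V
I_R2 = V/R2 = 260.9/1000 = 0.2609 A

Final answer: 0.2609 A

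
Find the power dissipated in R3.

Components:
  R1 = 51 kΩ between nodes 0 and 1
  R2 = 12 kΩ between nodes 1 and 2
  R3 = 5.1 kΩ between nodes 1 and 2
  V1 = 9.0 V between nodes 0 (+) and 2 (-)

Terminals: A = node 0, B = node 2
Nodal analysis, taking node 2 as the 0 V reference.
Source V1 fixes V_0 = 9 V.
KCL at each unknown node (sum of currents leaving = 0; resistances in Ω):
  Node 1: (V_1 - 9)/51000 + (V_1 - 0)/12000 + (V_1 - 0)/5100 = 0
Collecting terms: 0.000299 × V_1 = 0.0001765  =>  V_1 = 0.5902 V
I_R3 = (V_1 - V_2)/R3 = (0.5902 - 0)/5100 = 0.0001157 A
P_R3 = I_R3² × R3 = (0.0001157)² × 5100 = 0.00006829 W

Final answer: 6.829e-05 W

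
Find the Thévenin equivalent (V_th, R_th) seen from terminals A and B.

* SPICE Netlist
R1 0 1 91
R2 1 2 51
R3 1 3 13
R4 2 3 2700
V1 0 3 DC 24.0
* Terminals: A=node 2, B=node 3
Step 1 — V_th is the open-circuit voltage V_A - V_B (nothing connected across the terminals).
Nodal analysis, taking node 3 as the 0 V reference.
Source V1 fixes V_0 = 24 V.
KCL at each unknown node (sum of currents leaving = 0; resistances in Ω):
  Node 1: (V_1 - 24)/91 + (V_1 - V_2)/51 + (V_1 - 0)/13 = 0
  Node 2: (V_2 - V_1)/51 + (V_2 - 0)/2700 = 0
Collecting terms (coefficients in siemens):
  0.1075·V_1 - 0.01961·V_2 = 0.2637
  0.01998·V_2 - 0.01961·V_1 = 0
Determinant D = (0.1075)(0.01998) - (-0.01961)(-0.01961) = 0.001764
V_1 = [(0.2637)(0.01998) - (-0.01961)(0)]/D = 2.988 V
V_2 = [(0.1075)(0) - (0.2637)(-0.01961)]/D = 2.932 V
V_th = V_2 - V_3 = 2.932 - 0 = 2.932 V
Step 2 — R_th: zero the source — replace V1 by a short circuit (node 3 merges into node 0) — and find the resistance seen between A (node 2) and B (node 0).
Reduce the network between node 2 (A) and node 0 (B) by series/parallel combination:
  Rp1 = R1 ‖ R3 (parallel, both between nodes 0 and 1) = 1/(1/91 + 1/13) = 11.38 Ω
  Rs1 = R2 + Rp1 (series, joined only at node 1) = 51 + 11.38 = 62.38 Ω
  Rp2 = R4 ‖ Rs1 (parallel, both between nodes 0 and 2) = 1/(1/2700 + 1/62.38) = 60.97 Ω
R_th = 60.97 Ω

Final answer: V_th = 2.932 V, R_th = 60.97 Ω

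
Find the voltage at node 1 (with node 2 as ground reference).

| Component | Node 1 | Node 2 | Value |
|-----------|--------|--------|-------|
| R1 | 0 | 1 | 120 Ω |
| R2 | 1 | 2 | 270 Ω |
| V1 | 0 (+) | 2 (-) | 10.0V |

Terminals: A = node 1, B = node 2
Nodal analysis, taking node 2 as the 0 V reference.
Source V1 fixes V_0 = 10 V.
KCL at each unknown node (sum of currents leaving = 0; resistances in Ω):
  Node 1: (V_1 - 10)/120 + (V_1 - 0)/270 = 0
Collecting terms: 0.01204 × V_1 = 0.08333  =>  V_1 = 6.923 V
The requested potential is V_1 = 6.923 V.

Final answer: V_1 = 6.923 V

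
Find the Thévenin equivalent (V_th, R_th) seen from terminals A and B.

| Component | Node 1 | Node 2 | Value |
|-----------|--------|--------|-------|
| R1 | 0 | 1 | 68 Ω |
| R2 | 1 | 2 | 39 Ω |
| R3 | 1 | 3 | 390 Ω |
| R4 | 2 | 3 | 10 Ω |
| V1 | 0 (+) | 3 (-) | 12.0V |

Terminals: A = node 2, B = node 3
Step 1 — V_th is the open-circuit voltage V_A - V_B (nothing connected across the terminals).
Nodal analysis, taking node 3 as the 0 V reference.
Source V1 fixes V_0 = 12 V.
KCL at each unknown node (sum of currents leaving = 0; resistances in Ω):
  Node 1: (V_1 - 12)/68 + (V_1 - V_2)/39 + (V_1 - 0)/390 = 0
  Node 2: (V_2 - V_1)/39 + (V_2 - 0)/10 = 0
Collecting terms (coefficients in siemens):
  0.04291·V_1 - 0.02564·V_2 = 0.1765
  0.1256·V_2 - 0.02564·V_1 = 0
Determinant D = (0.04291)(0.1256) - (-0.02564)(-0.02564) = 0.004734
V_1 = [(0.1765)(0.1256) - (-0.02564)(0)]/D = 4.684 V
V_2 = [(0.04291)(0) - (0.1765)(-0.02564)]/D = 0.9558 V
V_th = V_2 - V_3 = 0.9558 - 0 = 0.9558 V
Step 2 — R_th: zero the source — replace V1 by a short circuit (node 3 merges into node 0) — and find the resistance seen between A (node 2) and B (node 0).
Reduce the network between node 2 (A) and node 0 (B) by series/parallel combination:
  Rp1 = R1 ‖ R3 (parallel, both between nodes 0 and 1) = 1/(1/68 + 1/390) = 57.9 Ω
  Rs1 = R2 + Rp1 (series, joined only at node 1) = 39 + 57.9 = 96.9 Ω
  Rp2 = R4 ‖ Rs1 (parallel, both between nodes 0 and 2) = 1/(1/10 + 1/96.9) = 9.065 Ω
R_th = 9.065 Ω

Final answer: V_th = 0.9558 V, R_th = 9.065 Ω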